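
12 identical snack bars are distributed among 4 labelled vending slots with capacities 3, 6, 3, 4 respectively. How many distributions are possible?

33

Ignoring the caps, the number of non-negative solutions to x_1+…+x_4 = 12 is C(15,3) = 455.
Subtract solutions that violate a single cap (substitute x_i' = x_i − (cap_i+1)): x_1 ≥ 4 gives C(11,3) = 165; x_2 ≥ 7 gives C(8,3) = 56; x_3 ≥ 4 gives C(11,3) = 165; x_4 ≥ 5 gives C(10,3) = 120. Together 506.
Add back pairs where two caps are both exceeded: 4 + 35 + 20 + 4 + 1 + 20 = 84.
By inclusion–exclusion the count is 455 − 506 + 84 = 33.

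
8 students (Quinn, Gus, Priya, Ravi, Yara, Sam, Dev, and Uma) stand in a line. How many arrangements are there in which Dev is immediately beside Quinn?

Treat {Dev, Quinn} as a single unit. There are 7 units to order, and the pair itself can be ordered 2 ways.
That gives 2 × 7! = 2 × 5040 = 10080.

10080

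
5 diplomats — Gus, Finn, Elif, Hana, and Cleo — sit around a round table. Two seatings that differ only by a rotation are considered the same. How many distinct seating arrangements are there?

Seat Gus anywhere (absorbing the rotational symmetry), then permute the other 4: (4)! = 24.

24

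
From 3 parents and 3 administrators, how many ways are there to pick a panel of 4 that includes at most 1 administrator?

3

Split by how many administrators are chosen (0 through 1).
Sum: C(3,0)·C(3,4) + C(3,1)·C(3,3) = 0 + 3 = 3.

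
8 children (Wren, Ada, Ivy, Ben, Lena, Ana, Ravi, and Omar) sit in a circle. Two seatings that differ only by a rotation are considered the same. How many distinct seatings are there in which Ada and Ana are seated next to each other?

Glue Ada and Ana into a block (2 internal orders). Seating 7 units around a circle gives (6)! arrangements.
So 2 × (6)! = 2 × 720 = 1440.

1440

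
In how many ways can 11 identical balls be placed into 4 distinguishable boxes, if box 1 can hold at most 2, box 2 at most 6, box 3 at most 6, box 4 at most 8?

Without the upper bounds there are C(14,3) = 364 ways to split 11 among 4 boxes.
Subtract solutions that violate a single cap (substitute x_i' = x_i − (cap_i+1)): x_1 ≥ 3 gives C(11,3) = 165; x_2 ≥ 7 gives C(7,3) = 35; x_3 ≥ 7 gives C(7,3) = 35; x_4 ≥ 9 gives C(5,3) = 10. Together 245.
Add back pairs where two caps are both exceeded: 4 + 4 + 0 + 0 + 0 + 0 = 8.
By inclusion–exclusion the count is 364 − 245 + 8 = 127.

127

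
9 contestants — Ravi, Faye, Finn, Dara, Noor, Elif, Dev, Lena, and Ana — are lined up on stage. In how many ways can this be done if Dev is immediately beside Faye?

80640

Place the 7 others and the Dev-Faye pair as 8 objects in a line; the pair has 2 internal arrangements.
That gives 2 × 8! = 2 × 40320 = 80640.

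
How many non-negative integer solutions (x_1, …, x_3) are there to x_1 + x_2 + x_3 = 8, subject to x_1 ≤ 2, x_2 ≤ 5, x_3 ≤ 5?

Ignoring the caps, the number of non-negative solutions to x_1+…+x_3 = 8 is C(10,2) = 45.
Subtract solutions that violate a single cap (substitute x_i' = x_i − (cap_i+1)): x_1 ≥ 3 gives C(7,2) = 21; x_2 ≥ 6 gives C(4,2) = 6; x_3 ≥ 6 gives C(4,2) = 6. Together 33.
No two caps can be exceeded simultaneously, so the pair terms are all 0.
By inclusion–exclusion the count is 45 − 33 + 0 = 12.

12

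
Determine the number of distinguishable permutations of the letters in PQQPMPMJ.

The 8 letters of PQQPMPMJ have repeats: M appearing twice, P appearing 3 times, and Q appearing twice.
Dividing 8! = 40320 by 3!·2!·2! = 24 for the repeated letters gives 1680.

1680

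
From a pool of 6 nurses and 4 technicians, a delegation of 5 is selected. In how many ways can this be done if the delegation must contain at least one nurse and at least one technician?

Unrestricted: C(10,5) = 252 ways to pick any 5 of the 10.
Subtract selections that omit an entire group: no nurses → C(4,5) = 0; no technicians → C(6,5) = 6.
Both groups omitted at once is impossible, so 252 − 6 = 246.

246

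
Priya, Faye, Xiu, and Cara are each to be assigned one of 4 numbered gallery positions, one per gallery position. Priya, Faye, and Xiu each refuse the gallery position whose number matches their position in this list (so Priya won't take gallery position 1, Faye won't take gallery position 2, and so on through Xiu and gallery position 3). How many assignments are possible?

11

Let Aᵢ (for i ∈ {1, 2, 3}) be the placements that put person i in their forbidden gallery position. Any j of these fix j positions, leaving (4−j)! ways to fill the rest, and there are C(3,j) ways to pick which j.
By inclusion–exclusion, the number of valid placements is Σ_{j=0}^{3} (−1)^j C(3,j)·(4−j)!.
Computing: 24 − 18 + 6 − 1 = 11.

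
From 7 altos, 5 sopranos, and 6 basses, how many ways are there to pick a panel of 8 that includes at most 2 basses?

Split by how many basses are chosen (0 through 2).
Sum: C(6,0)·C(12,8) + C(6,1)·C(12,7) + C(6,2)·C(12,6) = 495 + 4752 + 13860 = 19107.

19107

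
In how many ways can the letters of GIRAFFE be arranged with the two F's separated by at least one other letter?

1800

There are 7!/(2!) = 2520 arrangements of GIRAFFE in total.
Arrangements with the F's together: treat FF as one letter, giving (6)! = 720.
Subtracting, 2520 − 720 = 1800 arrangements keep the F's apart.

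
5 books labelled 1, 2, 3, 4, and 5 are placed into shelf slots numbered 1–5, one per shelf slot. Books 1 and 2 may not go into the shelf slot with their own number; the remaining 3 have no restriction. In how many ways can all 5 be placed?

Let Aᵢ (for i ∈ {1, 2}) be the placements that put book i in its forbidden shelf slot. Any j of these fix j positions, leaving (5−j)! ways to fill the rest, and there are C(2,j) ways to pick which j.
By inclusion–exclusion, the number of valid placements is Σ_{j=0}^{2} (−1)^j C(2,j)·(5−j)!.
Computing: 120 − 48 + 6 = 78.

78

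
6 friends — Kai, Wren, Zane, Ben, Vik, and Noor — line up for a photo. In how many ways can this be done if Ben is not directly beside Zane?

480

There are 6! = 720 arrangements in all. If Ben and Zane are adjacent, merging them into one block gives 2·(5)! = 240 arrangements.
Complementary counting: 720 − 240 = 480.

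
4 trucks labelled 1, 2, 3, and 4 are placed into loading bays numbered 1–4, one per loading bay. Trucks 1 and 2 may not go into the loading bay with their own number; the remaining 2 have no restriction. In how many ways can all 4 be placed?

Let Aᵢ (for i ∈ {1, 2}) be the placements that put truck i in its forbidden loading bay. Any j of these fix j positions, leaving (4−j)! ways to fill the rest, and there are C(2,j) ways to pick which j.
By inclusion–exclusion, the number of valid placements is Σ_{j=0}^{2} (−1)^j C(2,j)·(4−j)!.
Computing: 24 − 12 + 2 = 14.

14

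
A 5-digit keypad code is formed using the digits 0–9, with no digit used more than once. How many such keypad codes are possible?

30240

This is a permutation of 5 out of 10: P(10,5) = 10!/5!.
That product is 10 × 9 × 8 × 7 × 6 = 30240.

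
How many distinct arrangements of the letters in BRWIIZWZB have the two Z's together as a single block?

5040

Treat the 2 copies of Z as a single block. The multiset to arrange is then {ZZ, B, B, I, I, R, W, W}, 8 items in all.
That gives (8)!/(2!·2!·2!) = 5040 arrangements.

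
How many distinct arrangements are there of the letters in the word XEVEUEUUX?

XEVEUEUUX has 9 letters with E appearing 3 times, U appearing 3 times, and X appearing twice.
So there are 9! / (3!·3!·2!) = 5040 distinguishable arrangements.

5040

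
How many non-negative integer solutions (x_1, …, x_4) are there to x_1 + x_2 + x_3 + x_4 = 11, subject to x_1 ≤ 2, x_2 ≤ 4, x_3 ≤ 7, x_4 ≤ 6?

85

By stars and bars, unrestricted non-negative solutions to x_1+…+x_4 = 11 number C(11+3,3) = 364.
Subtract solutions that violate a single cap (substitute x_i' = x_i − (cap_i+1)): x_1 ≥ 3 gives C(11,3) = 165; x_2 ≥ 5 gives C(9,3) = 84; x_3 ≥ 8 gives C(6,3) = 20; x_4 ≥ 7 gives C(7,3) = 35. Together 304.
Add back pairs where two caps are both exceeded: 20 + 1 + 4 + 0 + 0 + 0 = 25.
By inclusion–exclusion the count is 364 − 304 + 25 = 85.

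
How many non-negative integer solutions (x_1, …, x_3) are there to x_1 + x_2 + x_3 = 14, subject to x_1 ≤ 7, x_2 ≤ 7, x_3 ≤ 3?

10

Without the upper bounds there are C(16,2) = 120 ways to split 14 among 3 variables.
Subtract solutions that violate a single cap (substitute x_i' = x_i − (cap_i+1)): x_1 ≥ 8 gives C(8,2) = 28; x_2 ≥ 8 gives C(8,2) = 28; x_3 ≥ 4 gives C(12,2) = 66. Together 122.
Add back pairs where two caps are both exceeded: 0 + 6 + 6 = 12.
By inclusion–exclusion the count is 120 − 122 + 12 = 10.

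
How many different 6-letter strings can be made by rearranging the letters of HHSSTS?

Letter multiplicities in HHSSTS: H×2, S×3, T×1.
Dividing 6! = 720 by 3!·2! = 12 for the repeated letters gives 60.

60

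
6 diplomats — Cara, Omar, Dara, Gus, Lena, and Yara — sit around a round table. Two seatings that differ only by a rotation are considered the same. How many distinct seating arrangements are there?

120

Fix one person's seat to break rotational symmetry; the remaining 5 people can be arranged in (5)! = 120 ways.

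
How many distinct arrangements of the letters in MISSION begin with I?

360

With the first slot taken by I, it remains to arrange the other 6 letters (MSSION).
Those 6 letters have S appearing twice, giving (6)!/(2!) = 360.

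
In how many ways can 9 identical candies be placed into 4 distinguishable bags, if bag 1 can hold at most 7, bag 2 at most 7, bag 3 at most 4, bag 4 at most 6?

Ignoring the caps, the number of non-negative solutions to x_1+…+x_4 = 9 is C(12,3) = 220.
Subtract solutions that violate a single cap (substitute x_i' = x_i − (cap_i+1)): x_1 ≥ 8 gives C(4,3) = 4; x_2 ≥ 8 gives C(4,3) = 4; x_3 ≥ 5 gives C(7,3) = 35; x_4 ≥ 7 gives C(5,3) = 10. Together 53.
No two caps can be exceeded simultaneously, so the pair terms are all 0.
By inclusion–exclusion the count is 220 − 53 + 0 = 167.

167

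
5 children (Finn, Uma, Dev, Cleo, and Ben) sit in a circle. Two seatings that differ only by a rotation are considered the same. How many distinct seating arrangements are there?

24

Seat Finn anywhere (absorbing the rotational symmetry), then permute the other 4: (4)! = 24.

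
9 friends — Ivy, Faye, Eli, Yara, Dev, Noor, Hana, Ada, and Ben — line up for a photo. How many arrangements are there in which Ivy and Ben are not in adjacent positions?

282240

There are 9! = 362880 arrangements in all. If Ivy and Ben are adjacent, merging them into one block gives 2·(8)! = 80640 arrangements.
Complementary counting: 362880 − 80640 = 282240.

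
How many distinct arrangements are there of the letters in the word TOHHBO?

180

The 6 letters of TOHHBO have repeats: H appearing twice and O appearing twice.
Dividing 6! = 720 by 2!·2! = 4 for the repeated letters gives 180.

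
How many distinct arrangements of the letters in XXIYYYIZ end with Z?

With the last slot taken by Z, it remains to arrange the other 7 letters (XXIYYYI).
Those 7 letters have I appearing twice, X appearing twice, and Y appearing 3 times, giving (7)!/(3!·2!·2!) = 210.

210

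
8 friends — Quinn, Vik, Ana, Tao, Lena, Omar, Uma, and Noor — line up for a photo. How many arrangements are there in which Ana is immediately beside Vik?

10080

Treat {Ana, Vik} as a single unit. There are 7 units to order, and the pair itself can be ordered 2 ways.
So the count is 2·(7)! = 10080.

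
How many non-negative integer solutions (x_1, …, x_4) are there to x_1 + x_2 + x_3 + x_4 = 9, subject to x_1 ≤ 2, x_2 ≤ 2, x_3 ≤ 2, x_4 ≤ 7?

23

By stars and bars, unrestricted non-negative solutions to x_1+…+x_4 = 9 number C(9+3,3) = 220.
Subtract solutions that violate a single cap (substitute x_i' = x_i − (cap_i+1)): x_1 ≥ 3 gives C(9,3) = 84; x_2 ≥ 3 gives C(9,3) = 84; x_3 ≥ 3 gives C(9,3) = 84; x_4 ≥ 8 gives C(4,3) = 4. Together 256.
Add back pairs where two caps are both exceeded: 20 + 20 + 0 + 20 + 0 + 0 = 60.
Subtract triples: 1 + 0 + 0 + 0 = 1.
By inclusion–exclusion the count is 220 − 256 + 60 − 1 = 23.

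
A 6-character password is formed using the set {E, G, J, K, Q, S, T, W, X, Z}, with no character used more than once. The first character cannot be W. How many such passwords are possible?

136080

The first character has 10−1 = 9 choices (anything except W).
The remaining 5 characters are filled from the other 9 symbols without repetition: 9 × 8 × 7 × 6 × 5 = 15120.
Total: 9 × 15120 = 136080.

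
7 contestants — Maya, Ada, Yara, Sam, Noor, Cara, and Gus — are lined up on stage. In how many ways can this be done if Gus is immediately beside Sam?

1440

Glue Gus and Sam into one block (2 internal orders), leaving 6 units to arrange in a row.
That gives 2 × 6! = 2 × 720 = 1440.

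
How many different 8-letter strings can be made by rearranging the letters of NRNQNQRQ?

The 8 letters of NRNQNQRQ have repeats: N appearing 3 times, Q appearing 3 times, and R appearing twice.
So there are 8! / (3!·3!·2!) = 560 distinguishable arrangements.

560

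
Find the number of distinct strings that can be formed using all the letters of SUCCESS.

420

The 7 letters of SUCCESS have repeats: C appearing twice and S appearing 3 times.
The number of distinct arrangements is 7!/(3!·2!) = 5040/12 = 420.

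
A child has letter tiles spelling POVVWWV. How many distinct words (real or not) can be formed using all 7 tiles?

420

Letter multiplicities in POVVWWV: O×1, P×1, V×3, W×2.
The number of distinct arrangements is 7!/(3!·2!) = 5040/12 = 420.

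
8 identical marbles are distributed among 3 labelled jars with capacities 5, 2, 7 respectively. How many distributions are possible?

Without the upper bounds there are C(10,2) = 45 ways to split 8 among 3 jars.
Subtract solutions that violate a single cap (substitute x_i' = x_i − (cap_i+1)): x_1 ≥ 6 gives C(4,2) = 6; x_2 ≥ 3 gives C(7,2) = 21; x_3 ≥ 8 gives C(2,2) = 1. Together 28.
No two caps can be exceeded simultaneously, so the pair terms are all 0.
By inclusion–exclusion the count is 45 − 28 + 0 = 17.

17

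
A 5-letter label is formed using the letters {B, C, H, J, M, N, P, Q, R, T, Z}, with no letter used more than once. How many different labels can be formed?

55440

Choose and order 5 of the 11 symbols: the first letter has 11 options, the next 10, and so on down to 7.
11 × 10 × 9 × 8 × 7 = 55440.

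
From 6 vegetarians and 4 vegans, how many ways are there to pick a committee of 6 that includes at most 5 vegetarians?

Split by how many vegetarians are chosen (0 through 5).
Sum: C(6,0)·C(4,6) + C(6,1)·C(4,5) + C(6,2)·C(4,4) + C(6,3)·C(4,3) + C(6,4)·C(4,2) + C(6,5)·C(4,1) = 0 + 0 + 15 + 80 + 90 + 24 = 209.

209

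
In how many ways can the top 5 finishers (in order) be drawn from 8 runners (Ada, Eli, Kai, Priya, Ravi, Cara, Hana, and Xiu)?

This is an ordered selection of 5 from 8: P(8,5).
That gives 8 × 7 × 6 × 5 × 4 = 6720.

6720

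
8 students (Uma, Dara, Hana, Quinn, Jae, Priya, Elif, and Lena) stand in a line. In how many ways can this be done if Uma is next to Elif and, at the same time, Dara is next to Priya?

Treat {Uma,Elif} as one block (2 orders) and {Dara,Priya} as another (2 orders).
That leaves 6 units to arrange: 2 × 2 × 6! = 4 × 720 = 2880.

2880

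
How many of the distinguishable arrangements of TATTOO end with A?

10

With the last slot taken by A, it remains to arrange the other 5 letters (TTTOO).
Those 5 letters have O appearing twice and T appearing 3 times, giving (5)!/(3!·2!) = 10.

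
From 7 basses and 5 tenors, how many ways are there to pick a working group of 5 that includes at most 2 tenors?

546

Split by how many tenors are chosen (0 through 2).
Sum: C(5,0)·C(7,5) + C(5,1)·C(7,4) + C(5,2)·C(7,3) = 21 + 175 + 350 = 546.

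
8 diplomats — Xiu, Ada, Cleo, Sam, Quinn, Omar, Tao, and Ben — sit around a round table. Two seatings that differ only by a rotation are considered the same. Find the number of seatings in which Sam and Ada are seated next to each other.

1440

Treat {Sam, Ada} as one unit (2 internal orders) and seat the resulting 7 units around the table: (6)! circular arrangements.
So 2 × (6)! = 2 × 720 = 1440.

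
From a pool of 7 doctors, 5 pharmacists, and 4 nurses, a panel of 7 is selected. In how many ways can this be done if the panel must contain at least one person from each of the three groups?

Total 7-person selections from all 16: C(16,7) = 11440.
Selections missing a whole group: no doctors → C(9,7) = 36; no pharmacists → C(11,7) = 330; no nurses → C(12,7) = 792.
Add back selections omitting two groups (i.e. drawn from a single group): C(7,7) + C(5,7) + C(4,7) = 1.
By inclusion–exclusion: 11440 − 1158 + 1 = 10283.

10283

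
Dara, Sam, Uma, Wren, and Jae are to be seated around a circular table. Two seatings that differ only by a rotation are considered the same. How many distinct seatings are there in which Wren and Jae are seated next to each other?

12

Treat {Wren, Jae} as one unit (2 internal orders) and seat the resulting 4 units around the table: (3)! circular arrangements.
So 2 × (3)! = 2 × 6 = 12.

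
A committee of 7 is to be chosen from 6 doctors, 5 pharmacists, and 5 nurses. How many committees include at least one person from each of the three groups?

10660

With no constraint there are C(16,7) = 11440 possible selections.
Subtract selections that omit an entire group: no doctors → C(10,7) = 120; no pharmacists → C(11,7) = 330; no nurses → C(11,7) = 330.
Add back selections omitting two groups (i.e. drawn from a single group): C(6,7) + C(5,7) + C(5,7) = 0.
By inclusion–exclusion: 11440 − 780 + 0 = 10660.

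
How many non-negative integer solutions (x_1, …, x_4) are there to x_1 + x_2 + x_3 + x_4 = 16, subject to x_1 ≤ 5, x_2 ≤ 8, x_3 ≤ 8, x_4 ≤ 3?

Ignoring the caps, the number of non-negative solutions to x_1+…+x_4 = 16 is C(19,3) = 969.
Subtract solutions that violate a single cap (substitute x_i' = x_i − (cap_i+1)): x_1 ≥ 6 gives C(13,3) = 286; x_2 ≥ 9 gives C(10,3) = 120; x_3 ≥ 9 gives C(10,3) = 120; x_4 ≥ 4 gives C(15,3) = 455. Together 981.
Add back pairs where two caps are both exceeded: 4 + 4 + 84 + 0 + 20 + 20 = 132.
By inclusion–exclusion the count is 969 − 981 + 132 = 120.

120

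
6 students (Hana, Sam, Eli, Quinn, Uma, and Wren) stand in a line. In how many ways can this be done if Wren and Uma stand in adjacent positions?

240

Treat {Wren, Uma} as a single unit. There are 5 units to order, and the pair itself can be ordered 2 ways.
So the count is 2·(5)! = 240.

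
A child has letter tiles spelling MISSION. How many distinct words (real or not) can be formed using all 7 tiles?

1260

MISSION has 7 letters with I appearing twice and S appearing twice.
Dividing 7! = 5040 by 2!·2! = 4 for the repeated letters gives 1260.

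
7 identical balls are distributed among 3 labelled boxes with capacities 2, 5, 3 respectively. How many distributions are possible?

9

Without the upper bounds there are C(9,2) = 36 ways to split 7 among 3 boxes.
Subtract solutions that violate a single cap (substitute x_i' = x_i − (cap_i+1)): x_1 ≥ 3 gives C(6,2) = 15; x_2 ≥ 6 gives C(3,2) = 3; x_3 ≥ 4 gives C(5,2) = 10. Together 28.
Add back pairs where two caps are both exceeded: 0 + 1 + 0 = 1.
By inclusion–exclusion the count is 36 − 28 + 1 = 9.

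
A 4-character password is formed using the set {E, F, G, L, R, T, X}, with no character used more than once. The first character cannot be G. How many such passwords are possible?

The first character has 7−1 = 6 choices (anything except G).
The remaining 3 characters are filled from the other 6 symbols without repetition: 6 × 5 × 4 = 120.
Total: 6 × 120 = 720.

720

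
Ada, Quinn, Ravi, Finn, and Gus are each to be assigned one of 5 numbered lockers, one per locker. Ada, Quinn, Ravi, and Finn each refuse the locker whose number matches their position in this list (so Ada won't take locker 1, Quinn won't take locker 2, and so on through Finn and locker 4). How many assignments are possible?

53

Let Aᵢ (for 1 ≤ i ≤ 4) be the placements that put person i in their forbidden locker. Any j of these fix j positions, leaving (5−j)! ways to fill the rest, and there are C(4,j) ways to pick which j.
By inclusion–exclusion, the number of valid placements is Σ_{j=0}^{4} (−1)^j C(4,j)·(5−j)!.
Computing: 120 − 96 + 36 − 8 + 1 = 53.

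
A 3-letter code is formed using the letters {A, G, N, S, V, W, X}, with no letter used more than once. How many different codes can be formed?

With no repetition, fill the 3 letters in order: 7 choices, then 6, down to 5.
7 × 6 × 5 = 210.

210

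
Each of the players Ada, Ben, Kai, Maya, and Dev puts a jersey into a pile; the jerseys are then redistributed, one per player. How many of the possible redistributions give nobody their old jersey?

44

This is the derangement count D_5: permutations of 5 items with no fixed point.
By inclusion–exclusion this is Σ_{j=0}^{5} (−1)^j C(5,j)·(5−j)!.
Computing: 120 − 120 + 60 − 20 + 5 − 1 = 44.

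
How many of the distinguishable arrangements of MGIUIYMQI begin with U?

3360

With the first slot taken by U, it remains to arrange the other 8 letters (MGIIYMQI).
Those 8 letters have I appearing 3 times and M appearing twice, giving (8)!/(3!·2!) = 3360.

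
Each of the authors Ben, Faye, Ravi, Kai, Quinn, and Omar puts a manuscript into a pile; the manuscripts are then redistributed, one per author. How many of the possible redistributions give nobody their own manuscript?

Let Aᵢ be the assignments in which author i gets their own manuscript. We want the size of the complement of A₁∪…∪A_6.
By inclusion–exclusion this is Σ_{j=0}^{6} (−1)^j C(6,j)·(6−j)!.
Computing: 720 − 720 + 360 − 120 + 30 − 6 + 1 = 265.

265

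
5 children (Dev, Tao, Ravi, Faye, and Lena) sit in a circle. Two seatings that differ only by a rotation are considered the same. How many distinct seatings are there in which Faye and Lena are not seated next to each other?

12

All circular seatings of 5 people number (4)! = 24.
Those with Faye next to Lena: fuse the pair into one unit and seat 4 units around a circle — 2·(3)! = 12.
Subtracting, 24 − 12 = 12.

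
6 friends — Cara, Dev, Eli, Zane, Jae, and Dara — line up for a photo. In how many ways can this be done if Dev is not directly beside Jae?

480

Of the 6! = 720 arrangements, those with Dev and Jae adjacent number 2 × 5! = 240 (treat the pair as a block with 2 internal orders).
So 720 − 240 = 480 arrangements keep them apart.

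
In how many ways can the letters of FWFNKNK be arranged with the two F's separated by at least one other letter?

450

Total arrangements of FWFNKNK: 7!/(2!·2!·2!) = 630.
Arrangements with the F's together: treat FF as one letter, giving (6)!/(2!·2!) = 180.
Hence 630 − 180 = 450.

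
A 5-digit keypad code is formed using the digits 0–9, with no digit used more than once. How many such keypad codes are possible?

Choose and order 5 of the 10 symbols: the first digit has 10 options, the next 9, and so on down to 6.
That product is 10 × 9 × 8 × 7 × 6 = 30240.

30240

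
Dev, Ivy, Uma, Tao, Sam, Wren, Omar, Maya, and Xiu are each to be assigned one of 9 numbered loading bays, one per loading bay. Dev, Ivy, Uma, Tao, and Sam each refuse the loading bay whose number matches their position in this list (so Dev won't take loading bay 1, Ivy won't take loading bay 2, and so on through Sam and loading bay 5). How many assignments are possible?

Let Aᵢ (for 1 ≤ i ≤ 5) be the placements that put person i in their forbidden loading bay. Any j of these fix j positions, leaving (9−j)! ways to fill the rest, and there are C(5,j) ways to pick which j.
By inclusion–exclusion, the number of valid placements is Σ_{j=0}^{5} (−1)^j C(5,j)·(9−j)!.
Computing: 362880 − 201600 + 50400 − 7200 + 600 − 24 = 205056.

205056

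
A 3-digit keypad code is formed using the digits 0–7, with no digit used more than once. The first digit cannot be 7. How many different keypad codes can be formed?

294

The first digit has 8−1 = 7 choices (anything except 7).
The remaining 2 digits are filled from the other 7 symbols without repetition: 7 × 6 = 42.
Total: 7 × 42 = 294.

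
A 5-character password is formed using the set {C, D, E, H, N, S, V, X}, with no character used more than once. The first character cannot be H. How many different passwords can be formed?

The first character has 8−1 = 7 choices (anything except H).
The remaining 4 characters are filled from the other 7 symbols without repetition: 7 × 6 × 5 × 4 = 840.
Total: 7 × 840 = 5880.

5880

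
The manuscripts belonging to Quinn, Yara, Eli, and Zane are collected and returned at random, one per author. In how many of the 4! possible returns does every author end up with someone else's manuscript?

Count assignments avoiding every fixed point. For any j of the 4 authors fixed to their own manuscript, the other 4−j can be arranged in (4−j)! ways.
By inclusion–exclusion this is Σ_{j=0}^{4} (−1)^j C(4,j)·(4−j)!.
Computing: 24 − 24 + 12 − 4 + 1 = 9.

9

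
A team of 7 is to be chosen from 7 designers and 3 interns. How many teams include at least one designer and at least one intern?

119

Total 7-person selections from all 10: C(10,7) = 120.
Subtract selections that omit an entire group: no designers → C(3,7) = 0; no interns → C(7,7) = 1.
Both groups omitted at once is impossible, so 120 − 1 = 119.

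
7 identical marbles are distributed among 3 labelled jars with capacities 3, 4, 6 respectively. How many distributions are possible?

19

Ignoring the caps, the number of non-negative solutions to x_1+…+x_3 = 7 is C(9,2) = 36.
Subtract solutions that violate a single cap (substitute x_i' = x_i − (cap_i+1)): x_1 ≥ 4 gives C(5,2) = 10; x_2 ≥ 5 gives C(4,2) = 6; x_3 ≥ 7 gives C(2,2) = 1. Together 17.
No two caps can be exceeded simultaneously, so the pair terms are all 0.
By inclusion–exclusion the count is 36 − 17 + 0 = 19.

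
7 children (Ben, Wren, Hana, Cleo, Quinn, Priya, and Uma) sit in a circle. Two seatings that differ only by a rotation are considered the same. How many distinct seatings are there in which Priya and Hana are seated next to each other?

Glue Priya and Hana into a block (2 internal orders). Seating 6 units around a circle gives (5)! arrangements.
So 2 × (5)! = 2 × 120 = 240.

240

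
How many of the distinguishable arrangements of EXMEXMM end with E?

With the last slot taken by E, it remains to arrange the other 6 letters (XMEXMM).
Those 6 letters have M appearing 3 times and X appearing twice, giving (6)!/(3!·2!) = 60.

60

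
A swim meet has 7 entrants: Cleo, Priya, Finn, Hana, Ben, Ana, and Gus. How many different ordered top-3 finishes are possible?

210

There are 7 choices for 1st place, 6 for 2nd, and 5 for 3rd.
That gives 7 × 6 × 5 = 210.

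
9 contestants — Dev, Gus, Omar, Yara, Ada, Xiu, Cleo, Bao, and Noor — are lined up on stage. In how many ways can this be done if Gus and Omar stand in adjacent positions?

Place the 7 others and the Gus-Omar pair as 8 objects in a line; the pair has 2 internal arrangements.
That gives 2 × 8! = 2 × 40320 = 80640.

80640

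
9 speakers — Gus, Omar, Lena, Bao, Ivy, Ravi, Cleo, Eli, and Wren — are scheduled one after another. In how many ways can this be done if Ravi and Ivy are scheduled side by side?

Place the 7 others and the Ravi-Ivy pair as 8 objects in a line; the pair has 2 internal arrangements.
So the count is 2·(8)! = 80640.

80640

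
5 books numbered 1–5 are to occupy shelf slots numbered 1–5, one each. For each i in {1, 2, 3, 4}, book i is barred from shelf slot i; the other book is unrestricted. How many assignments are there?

53

Let Aᵢ (for 1 ≤ i ≤ 4) be the placements that put book i in its forbidden shelf slot. Any j of these fix j positions, leaving (5−j)! ways to fill the rest, and there are C(4,j) ways to pick which j.
By inclusion–exclusion, the number of valid placements is Σ_{j=0}^{4} (−1)^j C(4,j)·(5−j)!.
Computing: 120 − 96 + 36 − 8 + 1 = 53.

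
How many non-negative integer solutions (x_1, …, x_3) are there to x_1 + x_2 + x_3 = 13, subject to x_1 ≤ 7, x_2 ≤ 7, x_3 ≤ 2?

By stars and bars, unrestricted non-negative solutions to x_1+…+x_3 = 13 number C(13+2,2) = 105.
Subtract solutions that violate a single cap (substitute x_i' = x_i − (cap_i+1)): x_1 ≥ 8 gives C(7,2) = 21; x_2 ≥ 8 gives C(7,2) = 21; x_3 ≥ 3 gives C(12,2) = 66. Together 108.
Add back pairs where two caps are both exceeded: 0 + 6 + 6 = 12.
By inclusion–exclusion the count is 105 − 108 + 12 = 9.

9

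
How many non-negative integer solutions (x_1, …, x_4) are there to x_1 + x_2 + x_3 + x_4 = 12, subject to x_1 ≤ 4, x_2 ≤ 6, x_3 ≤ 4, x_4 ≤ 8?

By stars and bars, unrestricted non-negative solutions to x_1+…+x_4 = 12 number C(12+3,3) = 455.
Subtract solutions that violate a single cap (substitute x_i' = x_i − (cap_i+1)): x_1 ≥ 5 gives C(10,3) = 120; x_2 ≥ 7 gives C(8,3) = 56; x_3 ≥ 5 gives C(10,3) = 120; x_4 ≥ 9 gives C(6,3) = 20. Together 316.
Add back pairs where two caps are both exceeded: 1 + 10 + 0 + 1 + 0 + 0 = 12.
By inclusion–exclusion the count is 455 − 316 + 12 = 151.

151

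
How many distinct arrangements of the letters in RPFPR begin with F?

Fix F in the first position and arrange the remaining 4 letters.
Those 4 letters have P appearing twice and R appearing twice, giving (4)!/(2!·2!) = 6.

6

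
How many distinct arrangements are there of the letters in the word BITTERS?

2520

BITTERS has 7 letters with T appearing twice.
The number of distinct arrangements is 7!/(2!) = 5040/2 = 2520.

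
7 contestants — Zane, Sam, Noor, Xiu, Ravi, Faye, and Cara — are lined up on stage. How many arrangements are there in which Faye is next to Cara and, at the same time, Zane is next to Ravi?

Treat {Faye,Cara} as one block (2 orders) and {Zane,Ravi} as another (2 orders).
That leaves 5 units to arrange: 2 × 2 × 5! = 4 × 120 = 480.

480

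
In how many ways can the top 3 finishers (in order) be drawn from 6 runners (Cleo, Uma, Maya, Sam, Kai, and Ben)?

There are 6 choices for 1st place, 5 for 2nd, and 4 for 3rd.
That gives 6 × 5 × 4 = 120.

120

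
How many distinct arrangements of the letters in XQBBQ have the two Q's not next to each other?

18

Total arrangements of XQBBQ: 5!/(2!·2!) = 30.
Arrangements with the Q's together: treat QQ as one letter, giving (4)!/(2!) = 12.
Subtracting, 30 − 12 = 18 arrangements keep the Q's apart.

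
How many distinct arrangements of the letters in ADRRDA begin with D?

With the first slot taken by D, it remains to arrange the other 5 letters (ARRDA).
Those 5 letters have A appearing twice and R appearing twice, giving (5)!/(2!·2!) = 30.

30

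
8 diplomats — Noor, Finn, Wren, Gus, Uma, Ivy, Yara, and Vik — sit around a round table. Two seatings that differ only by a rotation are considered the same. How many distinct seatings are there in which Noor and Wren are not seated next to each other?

Without the restriction there are (7)! = 5040 seatings.
Seatings with Noor beside Wren: treat them as a block with 2 internal orders, giving 2 × (6)! = 1440.
Subtracting, 5040 − 1440 = 3600.

3600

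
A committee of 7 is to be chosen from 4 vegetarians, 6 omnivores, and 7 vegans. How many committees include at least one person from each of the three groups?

17283

Total 7-person selections from all 17: C(17,7) = 19448.
Selections missing a whole group: no vegetarians → C(13,7) = 1716; no omnivores → C(11,7) = 330; no vegans → C(10,7) = 120.
Add back selections omitting two groups (i.e. drawn from a single group): C(4,7) + C(6,7) + C(7,7) = 1.
By inclusion–exclusion: 19448 − 2166 + 1 = 17283.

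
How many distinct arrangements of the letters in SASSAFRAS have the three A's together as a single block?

210

Treat the 3 copies of A as a single block. The multiset to arrange is then {AAA, F, R, S, S, S, S}, 7 items in all.
That gives (7)!/(4!) = 210 arrangements.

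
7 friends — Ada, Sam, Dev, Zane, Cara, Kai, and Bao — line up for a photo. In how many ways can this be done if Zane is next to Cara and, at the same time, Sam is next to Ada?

Treat {Zane,Cara} as one block (2 orders) and {Sam,Ada} as another (2 orders).
That leaves 5 units to arrange: 2 × 2 × 5! = 4 × 120 = 480.

480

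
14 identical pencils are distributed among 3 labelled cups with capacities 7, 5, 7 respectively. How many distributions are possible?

Ignoring the caps, the number of non-negative solutions to x_1+…+x_3 = 14 is C(16,2) = 120.
Subtract solutions that violate a single cap (substitute x_i' = x_i − (cap_i+1)): x_1 ≥ 8 gives C(8,2) = 28; x_2 ≥ 6 gives C(10,2) = 45; x_3 ≥ 8 gives C(8,2) = 28. Together 101.
Add back pairs where two caps are both exceeded: 1 + 0 + 1 = 2.
By inclusion–exclusion the count is 120 − 101 + 2 = 21.

21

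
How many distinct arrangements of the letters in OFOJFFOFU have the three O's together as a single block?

Treat the 3 copies of O as a single block. The multiset to arrange is then {OOO, F, F, F, F, J, U}, 7 items in all.
That gives (7)!/(4!) = 210 arrangements.

210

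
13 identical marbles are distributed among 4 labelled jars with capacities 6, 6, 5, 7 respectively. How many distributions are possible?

By stars and bars, unrestricted non-negative solutions to x_1+…+x_4 = 13 number C(13+3,3) = 560.
Subtract solutions that violate a single cap (substitute x_i' = x_i − (cap_i+1)): x_1 ≥ 7 gives C(9,3) = 84; x_2 ≥ 7 gives C(9,3) = 84; x_3 ≥ 6 gives C(10,3) = 120; x_4 ≥ 8 gives C(8,3) = 56. Together 344.
Add back pairs where two caps are both exceeded: 0 + 1 + 0 + 1 + 0 + 0 = 2.
By inclusion–exclusion the count is 560 − 344 + 2 = 218.

218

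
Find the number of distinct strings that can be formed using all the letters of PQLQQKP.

420

PQLQQKP has 7 letters with P appearing twice and Q appearing 3 times.
Dividing 7! = 5040 by 3!·2! = 12 for the repeated letters gives 420.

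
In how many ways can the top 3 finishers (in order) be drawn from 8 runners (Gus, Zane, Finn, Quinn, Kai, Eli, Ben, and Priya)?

This is an ordered selection of 3 from 8: P(8,3).
That gives 8 × 7 × 6 = 336.

336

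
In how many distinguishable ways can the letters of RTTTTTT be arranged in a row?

Letter multiplicities in RTTTTTT: R×1, T×6.
So there are 7! / (6!) = 7 distinguishable arrangements.

7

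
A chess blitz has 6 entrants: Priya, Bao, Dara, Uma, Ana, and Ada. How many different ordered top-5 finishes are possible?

There are 6 choices for 1st place, 5 for 2nd, and so on down to 2 for position 5.
That gives 6 × 5 × 4 × 3 × 2 = 720.

720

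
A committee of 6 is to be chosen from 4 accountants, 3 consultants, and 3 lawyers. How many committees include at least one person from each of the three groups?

195

Unrestricted: C(10,6) = 210 ways to pick any 6 of the 10.
Subtract selections that omit an entire group: no accountants → C(6,6) = 1; no consultants → C(7,6) = 7; no lawyers → C(7,6) = 7.
Add back selections omitting two groups (i.e. drawn from a single group): C(4,6) + C(3,6) + C(3,6) = 0.
By inclusion–exclusion: 210 − 15 + 0 = 195.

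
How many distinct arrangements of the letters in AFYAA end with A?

12

Fix A in the last position and arrange the remaining 4 letters.
Those 4 letters have A appearing twice, giving (4)!/(2!) = 12.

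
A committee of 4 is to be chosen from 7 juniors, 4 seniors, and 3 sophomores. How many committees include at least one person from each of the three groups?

462

With no constraint there are C(14,4) = 1001 possible selections.
Selections missing a whole group: no juniors → C(7,4) = 35; no seniors → C(10,4) = 210; no sophomores → C(11,4) = 330.
Add back selections omitting two groups (i.e. drawn from a single group): C(7,4) + C(4,4) + C(3,4) = 36.
By inclusion–exclusion: 1001 − 575 + 36 = 462.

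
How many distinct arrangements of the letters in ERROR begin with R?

12

Fix R in the first position and arrange the remaining 4 letters.
Those 4 letters have R appearing twice, giving (4)!/(2!) = 12.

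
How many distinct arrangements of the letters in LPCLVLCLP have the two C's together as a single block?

Treat the 2 copies of C as a single block. The multiset to arrange is then {CC, L, L, L, L, P, P, V}, 8 items in all.
That gives (8)!/(4!·2!) = 840 arrangements.

840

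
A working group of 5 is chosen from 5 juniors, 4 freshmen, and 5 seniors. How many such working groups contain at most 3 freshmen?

Split by how many freshmen are chosen (0 through 3).
Sum: C(4,0)·C(10,5) + C(4,1)·C(10,4) + C(4,2)·C(10,3) + C(4,3)·C(10,2) = 252 + 840 + 720 + 180 = 1992.

1992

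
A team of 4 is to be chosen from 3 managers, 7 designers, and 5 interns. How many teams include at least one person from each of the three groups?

630

Total 4-person selections from all 15: C(15,4) = 1365.
Selections missing a whole group: no managers → C(12,4) = 495; no designers → C(8,4) = 70; no interns → C(10,4) = 210.
Add back selections omitting two groups (i.e. drawn from a single group): C(3,4) + C(7,4) + C(5,4) = 40.
By inclusion–exclusion: 1365 − 775 + 40 = 630.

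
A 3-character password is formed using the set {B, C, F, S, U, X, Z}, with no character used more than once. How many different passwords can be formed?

210

This is a permutation of 3 out of 7: P(7,3) = 7!/4!.
That product is 7 × 6 × 5 = 210.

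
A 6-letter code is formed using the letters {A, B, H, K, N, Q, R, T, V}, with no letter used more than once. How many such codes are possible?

60480

This is a permutation of 6 out of 9: P(9,6) = 9!/3!.
That product is 9 × 8 × 7 × 6 × 5 × 4 = 60480.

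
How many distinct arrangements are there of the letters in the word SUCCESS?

SUCCESS has 7 letters with C appearing twice and S appearing 3 times.
The number of distinct arrangements is 7!/(3!·2!) = 5040/12 = 420.

420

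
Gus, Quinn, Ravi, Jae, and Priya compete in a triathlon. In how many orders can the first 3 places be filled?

This is an ordered selection of 3 from 5: P(5,3).
That gives 5 × 4 × 3 = 60.

60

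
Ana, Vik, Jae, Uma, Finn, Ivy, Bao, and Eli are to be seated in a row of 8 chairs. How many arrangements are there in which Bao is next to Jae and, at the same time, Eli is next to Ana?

2880

Treat {Bao,Jae} as one block (2 orders) and {Eli,Ana} as another (2 orders).
That leaves 6 units to arrange: 2 × 2 × 6! = 4 × 720 = 2880.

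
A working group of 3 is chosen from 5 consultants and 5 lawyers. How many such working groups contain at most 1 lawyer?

60

Split by how many lawyers are chosen (0 through 1).
Sum: C(5,0)·C(5,3) + C(5,1)·C(5,2) = 10 + 50 = 60.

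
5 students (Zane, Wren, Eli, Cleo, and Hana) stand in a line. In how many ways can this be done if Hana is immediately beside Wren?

48

Treat {Hana, Wren} as a single unit. There are 4 units to order, and the pair itself can be ordered 2 ways.
So the count is 2·(4)! = 48.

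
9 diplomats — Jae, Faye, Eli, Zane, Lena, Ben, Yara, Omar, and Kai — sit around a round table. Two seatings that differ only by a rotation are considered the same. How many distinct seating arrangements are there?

40320

Fix one person's seat to break rotational symmetry; the remaining 8 people can be arranged in (8)! = 40320 ways.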